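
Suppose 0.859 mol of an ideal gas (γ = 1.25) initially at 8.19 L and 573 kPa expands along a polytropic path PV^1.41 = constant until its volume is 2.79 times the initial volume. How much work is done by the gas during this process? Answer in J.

T₁ = P₁V₁/(nR) = 573×8.19/(0.859×8.314) = 657 K.
Polytropic n=1.41: T₂ = T₁(V₁/V₂)^(n−1) = 657×(0.358)^0.41 = 431 K; P₂ = P₁(V₁/V₂)^n = 135 kPa.
W = (P₁V₁−P₂V₂)/(n−1) = (573×8.19−135×22.9)/0.41 = 3930 J.

3930 J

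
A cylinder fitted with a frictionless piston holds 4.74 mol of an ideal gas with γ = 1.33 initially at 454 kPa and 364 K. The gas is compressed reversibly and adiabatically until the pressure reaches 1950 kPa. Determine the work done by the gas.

-18900 J

V₁ = nRT₁/P₁ = 4.74×8.314×364/454 = 31.6 L.
Adiabatic: T₂/T₁ = (P₂/P₁)^((γ−1)/γ) ⇒ T₂ = 364×(4.30)^0.248 = 523 K; V₂ = 10.6 L.
ΔU = nCvΔT = 4.74×25.2×(523−364) = 18900 J.
Q = 0 for an adiabatic process, so W = −ΔU = -18900 J.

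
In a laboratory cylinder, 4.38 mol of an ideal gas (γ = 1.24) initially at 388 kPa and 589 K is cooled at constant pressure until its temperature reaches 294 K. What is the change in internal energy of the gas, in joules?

-44800 J

V₁ = nRT₁/P₁ = 4.38×8.314×589/388 = 55.3 L.
Isobaric: P stays 388 kPa; V/T = const ⇒ T₂ = 294 K, V₂ = 27.6 L.
For an ideal gas ΔU = nCvΔT with Cv = R/(γ−1) = 34.6 J/(mol·K).
ΔU = 4.38×34.6×(294−589) = -44800 J.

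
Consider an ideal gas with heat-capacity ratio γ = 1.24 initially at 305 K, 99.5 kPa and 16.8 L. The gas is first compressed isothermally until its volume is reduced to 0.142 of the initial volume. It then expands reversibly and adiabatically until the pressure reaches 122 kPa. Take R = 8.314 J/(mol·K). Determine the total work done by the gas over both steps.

n = P₁V₁/(RT₁) = 99.5×16.8/(8.314×305) = 0.659 mol.
Step 1 — Isothermal: T stays 305 K; PV = const ⇒ V₂ = 2.39 L, P₂ = 701 kPa.
ΔU = 0 (ideal gas, T constant).
W = nRT ln(V₂/V₁) = 0.659×8.314×305×ln(0.142) = -3260 J.
Q = ΔU + W = -3260 J.
State after step 1: P = 701 kPa, V = 2.39 L, T = 305 K.
Step 2 — Adiabatic: T₂/T₁ = (P₂/P₁)^((γ−1)/γ) ⇒ T₂ = 305×(0.174)^0.194 = 217 K; V₂ = 9.77 L.
ΔU = nCvΔT = 0.659×34.6×(217−305) = -2000 J.
Q = 0 for an adiabatic process, so W = −ΔU = 2000 J.
Net over both steps: W = -1260 J, Q = -3260 J, ΔU = -2000 J.

-1260 J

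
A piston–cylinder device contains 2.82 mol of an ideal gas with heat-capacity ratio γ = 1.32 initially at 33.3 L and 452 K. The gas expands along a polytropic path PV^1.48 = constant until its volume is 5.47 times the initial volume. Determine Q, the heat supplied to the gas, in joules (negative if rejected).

-6160 J

P₁ = nRT₁/V₁ = 2.82×8.314×452/33.3 = 318 kPa.
Polytropic n=1.48: T₂ = T₁(V₁/V₂)^(n−1) = 452×(0.183)^0.48 = 200 K; P₂ = P₁(V₁/V₂)^n = 25.7 kPa.
W = (P₁V₁−P₂V₂)/(n−1) = (318×33.3−25.7×182)/0.48 = 12300 J.
ΔU = nCvΔT = 2.82×26.0×(200−452) = -18500 J.
Q = ΔU + W = -6160 J.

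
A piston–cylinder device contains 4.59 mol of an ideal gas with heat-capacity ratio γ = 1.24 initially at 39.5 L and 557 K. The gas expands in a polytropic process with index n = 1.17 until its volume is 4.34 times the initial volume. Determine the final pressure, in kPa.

P₁ = nRT₁/V₁ = 4.59×8.314×557/39.5 = 538 kPa.
Polytropic n=1.17: T₂ = T₁(V₁/V₂)^(n−1) = 557×(0.230)^0.17 = 434 K; P₂ = P₁(V₁/V₂)^n = 96.6 kPa.

96.6 kPa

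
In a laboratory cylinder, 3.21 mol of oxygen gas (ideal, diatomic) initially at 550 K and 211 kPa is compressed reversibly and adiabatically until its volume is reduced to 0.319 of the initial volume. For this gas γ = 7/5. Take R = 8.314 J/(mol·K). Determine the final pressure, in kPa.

1040 kPa

V₁ = nRT₁/P₁ = 3.21×8.314×550/211 = 69.6 L.
Adiabatic: TV^(γ−1) = const ⇒ T₂ = 550×(3.13)^0.400 = 869 K; PV^γ = const ⇒ P₂ = 1040 kPa.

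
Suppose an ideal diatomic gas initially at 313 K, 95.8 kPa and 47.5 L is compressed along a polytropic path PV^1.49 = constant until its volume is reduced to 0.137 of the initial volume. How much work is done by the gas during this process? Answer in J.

n = P₁V₁/(RT₁) = 95.8×47.5/(8.314×313) = 1.75 mol.
Polytropic n=1.49: T₂ = T₁(V₁/V₂)^(n−1) = 313×(7.30)^0.49 = 829 K; P₂ = P₁(V₁/V₂)^n = 1850 kPa.
W = (P₁V₁−P₂V₂)/(n−1) = (95.8×47.5−1850×6.51)/0.49 = -15300 J.

-15300 J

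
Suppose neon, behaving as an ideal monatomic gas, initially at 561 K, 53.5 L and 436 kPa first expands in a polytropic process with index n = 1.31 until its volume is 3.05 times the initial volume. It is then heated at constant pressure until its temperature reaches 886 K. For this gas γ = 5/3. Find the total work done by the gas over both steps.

n = P₁V₁/(RT₁) = 436×53.5/(8.314×561) = 5.00 mol.
Step 1 — Polytropic n=1.31: T₂ = T₁(V₁/V₂)^(n−1) = 561×(0.328)^0.31 = 397 K; P₂ = P₁(V₁/V₂)^n = 101 kPa.
W = (P₁V₁−P₂V₂)/(n−1) = (436×53.5−101×163)/0.31 = 22000 J.
ΔU = nCvΔT = 5.00×12.5×(397−561) = -10200 J.
Q = ΔU + W = 11800 J.
State after step 1: P = 101 kPa, V = 163 L, T = 397 K.
Step 2 — Isobaric: P stays 101 kPa; V/T = const ⇒ T₂ = 886 K, V₂ = 364 L.
W = PΔV = 101×(364−163) kPa·L = 20300 J.
ΔU = nCvΔT = 5.00×12.5×(886−397) = 30500 J.
Q = ΔU + W = nCpΔT = 50800 J.
Net over both steps: W = 42300 J, Q = 62600 J, ΔU = 20300 J.

42300 J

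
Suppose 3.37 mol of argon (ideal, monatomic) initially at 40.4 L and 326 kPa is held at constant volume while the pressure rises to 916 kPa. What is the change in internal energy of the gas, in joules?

35800 J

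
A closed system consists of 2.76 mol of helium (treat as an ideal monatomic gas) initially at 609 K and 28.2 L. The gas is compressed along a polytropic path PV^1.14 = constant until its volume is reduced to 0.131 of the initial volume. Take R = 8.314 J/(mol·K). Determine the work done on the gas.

32900 J

P₁ = nRT₁/V₁ = 2.76×8.314×609/28.2 = 496 kPa.
Polytropic n=1.14: T₂ = T₁(V₁/V₂)^(n−1) = 609×(7.63)^0.14 = 809 K; P₂ = P₁(V₁/V₂)^n = 5030 kPa.
W = (P₁V₁−P₂V₂)/(n−1) = (496×28.2−5030×3.69)/0.14 = -32900 J.
Work done on the gas = −W_by = 32900 J.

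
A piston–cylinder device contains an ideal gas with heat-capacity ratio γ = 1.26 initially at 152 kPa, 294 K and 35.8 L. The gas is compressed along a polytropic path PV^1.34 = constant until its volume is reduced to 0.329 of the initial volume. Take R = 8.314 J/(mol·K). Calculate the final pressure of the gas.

674 kPa

Polytropic n=1.34: T₂ = T₁(V₁/V₂)^(n−1) = 294×(3.04)^0.34 = 429 K; P₂ = P₁(V₁/V₂)^n = 674 kPa.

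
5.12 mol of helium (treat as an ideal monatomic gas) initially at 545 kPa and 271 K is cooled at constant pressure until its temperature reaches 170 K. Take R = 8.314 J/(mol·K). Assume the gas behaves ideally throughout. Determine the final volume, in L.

13.3 L

V₁ = nRT₁/P₁ = 5.12×8.314×271/545 = 21.2 L.
Isobaric: P stays 545 kPa; V/T = const ⇒ T₂ = 170 K, V₂ = 13.3 L.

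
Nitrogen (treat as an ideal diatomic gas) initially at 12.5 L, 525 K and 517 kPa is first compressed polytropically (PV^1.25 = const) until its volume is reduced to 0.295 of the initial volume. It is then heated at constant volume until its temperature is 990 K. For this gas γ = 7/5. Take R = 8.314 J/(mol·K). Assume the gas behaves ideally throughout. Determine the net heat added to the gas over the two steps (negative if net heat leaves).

5080 J

n = P₁V₁/(RT₁) = 517×12.5/(8.314×525) = 1.48 mol.
Step 1 — Polytropic n=1.25: T₂ = T₁(V₁/V₂)^(n−1) = 525×(3.39)^0.25 = 712 K; P₂ = P₁(V₁/V₂)^n = 2380 kPa.
W = (P₁V₁−P₂V₂)/(n−1) = (517×12.5−2380×3.69)/0.25 = -9230 J.
ΔU = nCvΔT = 1.48×20.8×(712−525) = 5770 J.
Q = ΔU + W = -3460 J.
State after step 1: P = 2380 kPa, V = 3.69 L, T = 712 K.
Step 2 — Isochoric: V stays 3.69 L; P/T = const ⇒ T₂ = 990 K, P₂ = 3300 kPa.
W = 0 (no volume change).
ΔU = nCvΔT = 1.48×20.8×(990−712) = 8540 J.
Q = ΔU = 8540 J.
Net over both steps: W = -9230 J, Q = 5080 J, ΔU = 14300 J.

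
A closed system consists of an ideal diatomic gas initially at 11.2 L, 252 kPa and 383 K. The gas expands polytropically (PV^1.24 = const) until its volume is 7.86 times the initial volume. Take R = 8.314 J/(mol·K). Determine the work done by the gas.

4590 J

n = P₁V₁/(RT₁) = 252×11.2/(8.314×383) = 0.886 mol.
Polytropic n=1.24: T₂ = T₁(V₁/V₂)^(n−1) = 383×(0.127)^0.24 = 234 K; P₂ = P₁(V₁/V₂)^n = 19.5 kPa.
W = (P₁V₁−P₂V₂)/(n−1) = (252×11.2−19.5×88.0)/0.24 = 4590 J.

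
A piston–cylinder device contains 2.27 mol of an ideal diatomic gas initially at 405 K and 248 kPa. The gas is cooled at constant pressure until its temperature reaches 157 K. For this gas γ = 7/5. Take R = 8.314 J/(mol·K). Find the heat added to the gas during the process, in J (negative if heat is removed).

V₁ = nRT₁/P₁ = 2.27×8.314×405/248 = 30.8 L.
Isobaric: P stays 248 kPa; V/T = const ⇒ T₂ = 157 K, V₂ = 11.9 L.
W = PΔV = 248×(11.9−30.8) kPa·L = -4680 J.
ΔU = nCvΔT = 2.27×20.8×(157−405) = -11700 J.
Q = ΔU + W = nCpΔT = -16400 J.

-16400 J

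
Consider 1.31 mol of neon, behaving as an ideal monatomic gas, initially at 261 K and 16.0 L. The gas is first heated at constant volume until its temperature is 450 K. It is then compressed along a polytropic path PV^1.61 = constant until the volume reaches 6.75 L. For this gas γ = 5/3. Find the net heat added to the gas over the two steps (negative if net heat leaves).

P₁ = nRT₁/V₁ = 1.31×8.314×261/16.0 = 178 kPa.
Step 1 — Isochoric: V stays 16.0 L; P/T = const ⇒ T₂ = 450 K, P₂ = 306 kPa.
W = 0 (no volume change).
ΔU = nCvΔT = 1.31×12.5×(450−261) = 3090 J.
Q = ΔU = 3090 J.
State after step 1: P = 306 kPa, V = 16.0 L, T = 450 K.
Step 2 — Polytropic n=1.61: T₂ = T₁(V₁/V₂)^(n−1) = 450×(2.37)^0.61 = 762 K; P₂ = P₁(V₁/V₂)^n = 1230 kPa.
W = (P₁V₁−P₂V₂)/(n−1) = (306×16.0−1230×6.75)/0.61 = -5570 J.
ΔU = nCvΔT = 1.31×12.5×(762−450) = 5090 J.
Q = ΔU + W = -473 J.
Net over both steps: W = -5570 J, Q = 2610 J, ΔU = 8180 J.

2610 J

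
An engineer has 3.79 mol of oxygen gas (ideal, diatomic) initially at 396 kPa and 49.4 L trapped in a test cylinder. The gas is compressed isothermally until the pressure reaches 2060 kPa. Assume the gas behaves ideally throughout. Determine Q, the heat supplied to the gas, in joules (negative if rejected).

-32300 J

T₁ = P₁V₁/(nR) = 396×49.4/(3.79×8.314) = 621 K.
Isothermal: T stays 621 K; PV = const ⇒ V₂ = 9.50 L, P₂ = 2060 kPa.
ΔU = 0 (ideal gas, T constant).
W = nRT ln(V₂/V₁) = 3.79×8.314×621×ln(0.192) = -32300 J.
Q = ΔU + W = -32300 J.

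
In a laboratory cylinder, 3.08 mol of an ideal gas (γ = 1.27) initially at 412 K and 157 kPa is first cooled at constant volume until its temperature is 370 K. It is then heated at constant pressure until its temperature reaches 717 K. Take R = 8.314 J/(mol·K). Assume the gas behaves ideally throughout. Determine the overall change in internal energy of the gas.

28900 J

V₁ = nRT₁/P₁ = 3.08×8.314×412/157 = 67.2 L.
Step 1 — Isochoric: V stays 67.2 L; P/T = const ⇒ T₂ = 370 K, P₂ = 141 kPa.
W = 0 (no volume change).
ΔU = nCvΔT = 3.08×30.8×(370−412) = -3980 J.
Q = ΔU = -3980 J.
State after step 1: P = 141 kPa, V = 67.2 L, T = 370 K.
Step 2 — Isobaric: P stays 141 kPa; V/T = const ⇒ T₂ = 717 K, V₂ = 130 L.
W = PΔV = 141×(130−67.2) kPa·L = 8890 J.
ΔU = nCvΔT = 3.08×30.8×(717−370) = 32900 J.
Q = ΔU + W = nCpΔT = 41800 J.
Net over both steps: W = 8890 J, Q = 37800 J, ΔU = 28900 J.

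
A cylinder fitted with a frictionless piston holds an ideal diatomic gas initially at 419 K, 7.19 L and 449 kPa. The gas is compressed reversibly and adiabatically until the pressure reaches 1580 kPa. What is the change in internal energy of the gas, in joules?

3490 J

n = P₁V₁/(RT₁) = 449×7.19/(8.314×419) = 0.927 mol.
Adiabatic: T₂/T₁ = (P₂/P₁)^((γ−1)/γ) ⇒ T₂ = 419×(3.52)^0.286 = 600 K; V₂ = 2.93 L.
For an ideal gas ΔU = nCvΔT with Cv = (5/2)R = 20.8 J/(mol·K).
ΔU = 0.927×20.8×(600−419) = 3490 J.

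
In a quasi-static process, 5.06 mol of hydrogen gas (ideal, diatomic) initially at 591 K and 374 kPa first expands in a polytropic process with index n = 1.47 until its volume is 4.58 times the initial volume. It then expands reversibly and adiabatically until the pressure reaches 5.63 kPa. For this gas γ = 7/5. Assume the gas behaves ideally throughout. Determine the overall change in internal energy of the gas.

V₁ = nRT₁/P₁ = 5.06×8.314×591/374 = 66.5 L.
Step 1 — Polytropic n=1.47: T₂ = T₁(V₁/V₂)^(n−1) = 591×(0.218)^0.47 = 289 K; P₂ = P₁(V₁/V₂)^n = 39.9 kPa.
W = (P₁V₁−P₂V₂)/(n−1) = (374×66.5−39.9×304)/0.47 = 27000 J.
ΔU = nCvΔT = 5.06×20.8×(289−591) = -31800 J.
Q = ΔU + W = -4730 J.
State after step 1: P = 39.9 kPa, V = 304 L, T = 289 K.
Step 2 — Adiabatic: T₂/T₁ = (P₂/P₁)^((γ−1)/γ) ⇒ T₂ = 289×(0.141)^0.286 = 165 K; V₂ = 1230 L.
ΔU = nCvΔT = 5.06×20.8×(165−289) = -13000 J.
Q = 0 for an adiabatic process, so W = −ΔU = 13000 J.
Net over both steps: W = 40100 J, Q = -4730 J, ΔU = -44800 J.

-44800 J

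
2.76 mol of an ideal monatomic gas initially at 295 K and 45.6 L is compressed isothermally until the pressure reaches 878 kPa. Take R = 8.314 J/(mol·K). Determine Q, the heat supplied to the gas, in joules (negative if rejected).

P₁ = nRT₁/V₁ = 2.76×8.314×295/45.6 = 148 kPa.
Isothermal: T stays 295 K; PV = const ⇒ V₂ = 7.71 L, P₂ = 878 kPa.
ΔU = 0 (ideal gas, T constant).
W = nRT ln(V₂/V₁) = 2.76×8.314×295×ln(0.169) = -12000 J.
Q = ΔU + W = -12000 J.

-12000 J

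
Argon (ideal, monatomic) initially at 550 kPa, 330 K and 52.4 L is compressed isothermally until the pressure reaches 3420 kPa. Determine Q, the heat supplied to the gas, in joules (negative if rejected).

n = P₁V₁/(RT₁) = 550×52.4/(8.314×330) = 10.5 mol.
Isothermal: T stays 330 K; PV = const ⇒ V₂ = 8.43 L, P₂ = 3420 kPa.
ΔU = 0 (ideal gas, T constant).
W = nRT ln(V₂/V₁) = 10.5×8.314×330×ln(0.161) = -52700 J.
Q = ΔU + W = -52700 J.

-52700 J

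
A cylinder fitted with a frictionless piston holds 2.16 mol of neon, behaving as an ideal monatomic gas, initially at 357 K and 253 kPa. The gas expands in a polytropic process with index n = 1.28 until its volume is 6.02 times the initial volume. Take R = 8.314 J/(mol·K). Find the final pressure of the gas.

V₁ = nRT₁/P₁ = 2.16×8.314×357/253 = 25.3 L.
Polytropic n=1.28: T₂ = T₁(V₁/V₂)^(n−1) = 357×(0.166)^0.28 = 216 K; P₂ = P₁(V₁/V₂)^n = 25.4 kPa.

25.4 kPa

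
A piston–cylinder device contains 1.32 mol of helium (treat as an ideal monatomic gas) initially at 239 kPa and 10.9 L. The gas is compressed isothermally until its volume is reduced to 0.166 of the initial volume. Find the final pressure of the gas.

1440 kPa

T₁ = P₁V₁/(nR) = 239×10.9/(1.32×8.314) = 237 K.
Isothermal: T stays 237 K; PV = const ⇒ V₂ = 1.81 L, P₂ = 1440 kPa.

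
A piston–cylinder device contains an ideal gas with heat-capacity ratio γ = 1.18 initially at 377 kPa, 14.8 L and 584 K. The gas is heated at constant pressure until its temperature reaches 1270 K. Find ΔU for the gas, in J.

36400 J

n = P₁V₁/(RT₁) = 377×14.8/(8.314×584) = 1.15 mol.
Isobaric: P stays 377 kPa; V/T = const ⇒ T₂ = 1270 K, V₂ = 32.2 L.
For an ideal gas ΔU = nCvΔT with Cv = R/(γ−1) = 46.2 J/(mol·K).
ΔU = 1.15×46.2×(1270−584) = 36400 J.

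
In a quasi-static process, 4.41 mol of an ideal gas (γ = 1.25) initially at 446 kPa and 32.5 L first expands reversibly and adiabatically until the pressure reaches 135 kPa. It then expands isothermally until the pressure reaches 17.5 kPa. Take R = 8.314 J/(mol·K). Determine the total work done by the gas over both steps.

T₁ = P₁V₁/(nR) = 446×32.5/(4.41×8.314) = 395 K.
Step 1 — Adiabatic: T₂/T₁ = (P₂/P₁)^((γ−1)/γ) ⇒ T₂ = 395×(0.303)^0.200 = 311 K; V₂ = 84.5 L.
ΔU = nCvΔT = 4.41×33.3×(311−395) = -12300 J.
Q = 0 for an adiabatic process, so W = −ΔU = 12300 J.
State after step 1: P = 135 kPa, V = 84.5 L, T = 311 K.
Step 2 — Isothermal: T stays 311 K; PV = const ⇒ V₂ = 652 L, P₂ = 17.5 kPa.
ΔU = 0 (ideal gas, T constant).
W = nRT ln(V₂/V₁) = 4.41×8.314×311×ln(7.71) = 23300 J.
Q = ΔU + W = 23300 J.
Net over both steps: W = 35600 J, Q = 23300 J, ΔU = -12300 J.

35600 J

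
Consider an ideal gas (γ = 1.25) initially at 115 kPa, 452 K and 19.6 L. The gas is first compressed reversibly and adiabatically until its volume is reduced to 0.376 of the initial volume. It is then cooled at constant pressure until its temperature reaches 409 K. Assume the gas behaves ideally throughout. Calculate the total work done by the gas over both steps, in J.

n = P₁V₁/(RT₁) = 115×19.6/(8.314×452) = 0.600 mol.
Step 1 — Adiabatic: TV^(γ−1) = const ⇒ T₂ = 452×(2.66)^0.250 = 577 K; PV^γ = const ⇒ P₂ = 391 kPa.
ΔU = nCvΔT = 0.600×33.3×(577−452) = 2500 J.
Q = 0 for an adiabatic process, so W = −ΔU = -2500 J.
State after step 1: P = 391 kPa, V = 7.37 L, T = 577 K.
Step 2 — Isobaric: P stays 391 kPa; V/T = const ⇒ T₂ = 409 K, V₂ = 5.22 L.
W = PΔV = 391×(5.22−7.37) kPa·L = -839 J.
ΔU = nCvΔT = 0.600×33.3×(409−577) = -3360 J.
Q = ΔU + W = nCpΔT = -4190 J.
Net over both steps: W = -3340 J, Q = -4190 J, ΔU = -858 J.

-3340 J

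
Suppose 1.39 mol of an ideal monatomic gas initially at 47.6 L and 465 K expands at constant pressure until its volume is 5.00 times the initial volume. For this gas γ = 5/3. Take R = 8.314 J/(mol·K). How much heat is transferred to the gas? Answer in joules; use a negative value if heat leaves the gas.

P₁ = nRT₁/V₁ = 1.39×8.314×465/47.6 = 113 kPa.
Isobaric: P stays 113 kPa; V/T = const ⇒ T₂ = 2320 K, V₂ = 238 L.
W = PΔV = 113×(238−47.6) kPa·L = 21500 J.
ΔU = nCvΔT = 1.39×12.5×(2320−465) = 32200 J.
Q = ΔU + W = nCpΔT = 53700 J.

53700 J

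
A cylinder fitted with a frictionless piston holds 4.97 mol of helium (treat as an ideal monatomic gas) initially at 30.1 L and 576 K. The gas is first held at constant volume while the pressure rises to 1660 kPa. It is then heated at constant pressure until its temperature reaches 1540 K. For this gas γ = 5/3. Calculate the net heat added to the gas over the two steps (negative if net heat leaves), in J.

P₁ = nRT₁/V₁ = 4.97×8.314×576/30.1 = 791 kPa.
Step 1 — Isochoric: V stays 30.1 L; P/T = const ⇒ T₂ = 1210 K, P₂ = 1660 kPa.
W = 0 (no volume change).
ΔU = nCvΔT = 4.97×12.5×(1210−576) = 39200 J.
Q = ΔU = 39200 J.
State after step 1: P = 1660 kPa, V = 30.1 L, T = 1210 K.
Step 2 — Isobaric: P stays 1660 kPa; V/T = const ⇒ T₂ = 1540 K, V₂ = 38.3 L.
W = PΔV = 1660×(38.3−30.1) kPa·L = 13700 J.
ΔU = nCvΔT = 4.97×12.5×(1540−1210) = 20500 J.
Q = ΔU + W = nCpΔT = 34200 J.
Net over both steps: W = 13700 J, Q = 73400 J, ΔU = 59700 J.

73400 J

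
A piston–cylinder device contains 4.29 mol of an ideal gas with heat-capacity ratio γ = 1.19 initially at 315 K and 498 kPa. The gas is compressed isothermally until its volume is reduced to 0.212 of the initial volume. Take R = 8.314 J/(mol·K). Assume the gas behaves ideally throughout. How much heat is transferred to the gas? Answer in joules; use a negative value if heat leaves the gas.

-17400 J

V₁ = nRT₁/P₁ = 4.29×8.314×315/498 = 22.6 L.
Isothermal: T stays 315 K; PV = const ⇒ V₂ = 4.78 L, P₂ = 2350 kPa.
ΔU = 0 (ideal gas, T constant).
W = nRT ln(V₂/V₁) = 4.29×8.314×315×ln(0.212) = -17400 J.
Q = ΔU + W = -17400 J.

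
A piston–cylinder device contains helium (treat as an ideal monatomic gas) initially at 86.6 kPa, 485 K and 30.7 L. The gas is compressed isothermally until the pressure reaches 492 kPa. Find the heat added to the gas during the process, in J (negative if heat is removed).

-4620 J

n = P₁V₁/(RT₁) = 86.6×30.7/(8.314×485) = 0.659 mol.
Isothermal: T stays 485 K; PV = const ⇒ V₂ = 5.40 L, P₂ = 492 kPa.
ΔU = 0 (ideal gas, T constant).
W = nRT ln(V₂/V₁) = 0.659×8.314×485×ln(0.176) = -4620 J.
Q = ΔU + W = -4620 J.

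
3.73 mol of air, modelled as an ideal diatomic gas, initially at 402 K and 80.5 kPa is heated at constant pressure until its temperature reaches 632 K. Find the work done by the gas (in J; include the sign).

V₁ = nRT₁/P₁ = 3.73×8.314×402/80.5 = 155 L.
Isobaric: P stays 80.5 kPa; V/T = const ⇒ T₂ = 632 K, V₂ = 243 L.
W = PΔV = 80.5×(243−155) kPa·L = 7130 J.

7130 J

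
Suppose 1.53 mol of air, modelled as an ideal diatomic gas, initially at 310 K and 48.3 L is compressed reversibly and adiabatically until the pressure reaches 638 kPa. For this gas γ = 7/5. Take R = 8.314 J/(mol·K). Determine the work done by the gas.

P₁ = nRT₁/V₁ = 1.53×8.314×310/48.3 = 81.6 kPa.
Adiabatic: T₂/T₁ = (P₂/P₁)^((γ−1)/γ) ⇒ T₂ = 310×(7.81)^0.286 = 558 K; V₂ = 11.1 L.
ΔU = nCvΔT = 1.53×20.8×(558−310) = 7880 J.
Q = 0 for an adiabatic process, so W = −ΔU = -7880 J.

-7880 J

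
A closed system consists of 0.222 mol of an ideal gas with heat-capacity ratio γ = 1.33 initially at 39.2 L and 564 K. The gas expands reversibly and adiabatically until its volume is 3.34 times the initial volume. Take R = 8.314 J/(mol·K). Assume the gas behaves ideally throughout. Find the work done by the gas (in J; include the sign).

P₁ = nRT₁/V₁ = 0.222×8.314×564/39.2 = 26.6 kPa.
Adiabatic: TV^(γ−1) = const ⇒ T₂ = 564×(0.299)^0.330 = 379 K; PV^γ = const ⇒ P₂ = 5.34 kPa.
ΔU = nCvΔT = 0.222×25.2×(379−564) = -1040 J.
Q = 0 for an adiabatic process, so W = −ΔU = 1040 J.

1040 J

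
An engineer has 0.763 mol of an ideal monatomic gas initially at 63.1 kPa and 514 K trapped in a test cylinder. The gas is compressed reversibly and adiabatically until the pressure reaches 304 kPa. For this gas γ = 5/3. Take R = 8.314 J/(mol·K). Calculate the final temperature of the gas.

964 K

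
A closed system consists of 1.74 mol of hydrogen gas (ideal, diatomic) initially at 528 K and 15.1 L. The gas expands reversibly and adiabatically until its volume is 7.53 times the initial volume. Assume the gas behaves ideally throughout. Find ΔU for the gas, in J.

P₁ = nRT₁/V₁ = 1.74×8.314×528/15.1 = 506 kPa.
Adiabatic: TV^(γ−1) = const ⇒ T₂ = 528×(0.133)^0.400 = 235 K; PV^γ = const ⇒ P₂ = 30.0 kPa.
For an ideal gas ΔU = nCvΔT with Cv = (5/2)R = 20.8 J/(mol·K).
ΔU = 1.74×20.8×(235−528) = -10600 J.

-10600 J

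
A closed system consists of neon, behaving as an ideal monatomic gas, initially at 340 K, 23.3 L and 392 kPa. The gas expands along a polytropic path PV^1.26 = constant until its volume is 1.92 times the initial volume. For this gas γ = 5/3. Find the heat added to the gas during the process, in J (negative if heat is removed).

n = P₁V₁/(RT₁) = 392×23.3/(8.314×340) = 3.23 mol.
Polytropic n=1.26: T₂ = T₁(V₁/V₂)^(n−1) = 340×(0.521)^0.26 = 287 K; P₂ = P₁(V₁/V₂)^n = 172 kPa.
W = (P₁V₁−P₂V₂)/(n−1) = (392×23.3−172×44.7)/0.26 = 5480 J.
ΔU = nCvΔT = 3.23×12.5×(287−340) = -2140 J.
Q = ΔU + W = 3340 J.

3340 J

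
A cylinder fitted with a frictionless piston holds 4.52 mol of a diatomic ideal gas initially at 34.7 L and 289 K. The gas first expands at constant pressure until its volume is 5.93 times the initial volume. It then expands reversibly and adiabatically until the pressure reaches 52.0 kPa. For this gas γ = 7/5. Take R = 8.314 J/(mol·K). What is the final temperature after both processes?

P₁ = nRT₁/V₁ = 4.52×8.314×289/34.7 = 313 kPa.
Step 1 — Isobaric: P stays 313 kPa; V/T = const ⇒ T₂ = 1710 K, V₂ = 206 L.
W = PΔV = 313×(206−34.7) kPa·L = 53500 J.
ΔU = nCvΔT = 4.52×20.8×(1710−289) = 134000 J.
Q = ΔU + W = nCpΔT = 187000 J.
State after step 1: P = 313 kPa, V = 206 L, T = 1710 K.
Step 2 — Adiabatic: T₂/T₁ = (P₂/P₁)^((γ−1)/γ) ⇒ T₂ = 1710×(0.166)^0.286 = 1030 K; V₂ = 742 L.
ΔU = nCvΔT = 4.52×20.8×(1030−1710) = -64600 J.
Q = 0 for an adiabatic process, so W = −ΔU = 64600 J.
Net over both steps: W = 118000 J, Q = 187000 J, ΔU = 69300 J.

1030 K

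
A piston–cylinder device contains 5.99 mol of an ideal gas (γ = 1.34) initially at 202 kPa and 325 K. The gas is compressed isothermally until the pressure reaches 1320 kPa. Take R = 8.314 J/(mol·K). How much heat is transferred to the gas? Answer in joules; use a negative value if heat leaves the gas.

V₁ = nRT₁/P₁ = 5.99×8.314×325/202 = 80.1 L.
Isothermal: T stays 325 K; PV = const ⇒ V₂ = 12.3 L, P₂ = 1320 kPa.
ΔU = 0 (ideal gas, T constant).
W = nRT ln(V₂/V₁) = 5.99×8.314×325×ln(0.153) = -30400 J.
Q = ΔU + W = -30400 J.

-30400 J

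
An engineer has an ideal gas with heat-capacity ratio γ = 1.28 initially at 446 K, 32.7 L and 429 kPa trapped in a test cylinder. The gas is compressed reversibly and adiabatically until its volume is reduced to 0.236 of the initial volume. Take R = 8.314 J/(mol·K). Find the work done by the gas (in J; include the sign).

n = P₁V₁/(RT₁) = 429×32.7/(8.314×446) = 3.78 mol.
Adiabatic: TV^(γ−1) = const ⇒ T₂ = 446×(4.24)^0.280 = 668 K; PV^γ = const ⇒ P₂ = 2720 kPa.
ΔU = nCvΔT = 3.78×29.7×(668−446) = 25000 J.
Q = 0 for an adiabatic process, so W = −ΔU = -25000 J.

-25000 J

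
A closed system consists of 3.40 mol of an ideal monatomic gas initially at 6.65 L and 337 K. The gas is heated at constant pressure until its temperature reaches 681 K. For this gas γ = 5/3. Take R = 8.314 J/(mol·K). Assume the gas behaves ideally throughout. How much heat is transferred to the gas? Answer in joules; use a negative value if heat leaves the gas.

24300 J

P₁ = nRT₁/V₁ = 3.40×8.314×337/6.65 = 1430 kPa.
Isobaric: P stays 1430 kPa; V/T = const ⇒ T₂ = 681 K, V₂ = 13.4 L.
W = PΔV = 1430×(13.4−6.65) kPa·L = 9720 J.
ΔU = nCvΔT = 3.40×12.5×(681−337) = 14600 J.
Q = ΔU + W = nCpΔT = 24300 J.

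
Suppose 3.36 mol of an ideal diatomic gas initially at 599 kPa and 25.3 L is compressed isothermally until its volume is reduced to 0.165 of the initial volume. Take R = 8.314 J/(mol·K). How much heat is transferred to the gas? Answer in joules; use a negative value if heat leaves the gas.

-27300 J

T₁ = P₁V₁/(nR) = 599×25.3/(3.36×8.314) = 542 K.
Isothermal: T stays 542 K; PV = const ⇒ V₂ = 4.17 L, P₂ = 3630 kPa.
ΔU = 0 (ideal gas, T constant).
W = nRT ln(V₂/V₁) = 3.36×8.314×542×ln(0.165) = -27300 J.
Q = ΔU + W = -27300 J.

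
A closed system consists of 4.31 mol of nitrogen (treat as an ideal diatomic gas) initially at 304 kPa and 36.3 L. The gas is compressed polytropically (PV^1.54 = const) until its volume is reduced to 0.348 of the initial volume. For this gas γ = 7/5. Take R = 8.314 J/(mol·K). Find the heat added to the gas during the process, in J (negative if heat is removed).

T₁ = P₁V₁/(nR) = 304×36.3/(4.31×8.314) = 308 K.
Polytropic n=1.54: T₂ = T₁(V₁/V₂)^(n−1) = 308×(2.87)^0.54 = 545 K; P₂ = P₁(V₁/V₂)^n = 1540 kPa.
W = (P₁V₁−P₂V₂)/(n−1) = (304×36.3−1540×12.6)/0.54 = -15700 J.
ΔU = nCvΔT = 4.31×20.8×(545−308) = 21200 J.
Q = ΔU + W = 5490 J.

5490 J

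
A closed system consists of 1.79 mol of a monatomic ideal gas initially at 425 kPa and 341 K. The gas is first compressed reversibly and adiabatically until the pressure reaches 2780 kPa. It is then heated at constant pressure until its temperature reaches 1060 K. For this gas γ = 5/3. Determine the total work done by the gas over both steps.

V₁ = nRT₁/P₁ = 1.79×8.314×341/425 = 11.9 L.
Step 1 — Adiabatic: T₂/T₁ = (P₂/P₁)^((γ−1)/γ) ⇒ T₂ = 341×(6.54)^0.400 = 723 K; V₂ = 3.87 L.
ΔU = nCvΔT = 1.79×12.5×(723−341) = 8520 J.
Q = 0 for an adiabatic process, so W = −ΔU = -8520 J.
State after step 1: P = 2780 kPa, V = 3.87 L, T = 723 K.
Step 2 — Isobaric: P stays 2780 kPa; V/T = const ⇒ T₂ = 1060 K, V₂ = 5.67 L.
W = PΔV = 2780×(5.67−3.87) kPa·L = 5020 J.
ΔU = nCvΔT = 1.79×12.5×(1060−723) = 7530 J.
Q = ΔU + W = nCpΔT = 12500 J.
Net over both steps: W = -3500 J, Q = 12500 J, ΔU = 16100 J.

-3500 J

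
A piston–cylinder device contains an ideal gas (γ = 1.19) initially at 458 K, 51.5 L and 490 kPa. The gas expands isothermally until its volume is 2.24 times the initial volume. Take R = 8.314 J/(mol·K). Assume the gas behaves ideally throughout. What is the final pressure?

219 kPa

Isothermal: T stays 458 K; PV = const ⇒ V₂ = 115 L, P₂ = 219 kPa.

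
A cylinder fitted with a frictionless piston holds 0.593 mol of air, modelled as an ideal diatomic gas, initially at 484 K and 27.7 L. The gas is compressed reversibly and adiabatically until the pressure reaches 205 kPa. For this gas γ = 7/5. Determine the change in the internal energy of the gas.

1680 J

P₁ = nRT₁/V₁ = 0.593×8.314×484/27.7 = 86.1 kPa.
Adiabatic: T₂/T₁ = (P₂/P₁)^((γ−1)/γ) ⇒ T₂ = 484×(2.38)^0.286 = 620 K; V₂ = 14.9 L.
For an ideal gas ΔU = nCvΔT with Cv = (5/2)R = 20.8 J/(mol·K).
ΔU = 0.593×20.8×(620−484) = 1680 J.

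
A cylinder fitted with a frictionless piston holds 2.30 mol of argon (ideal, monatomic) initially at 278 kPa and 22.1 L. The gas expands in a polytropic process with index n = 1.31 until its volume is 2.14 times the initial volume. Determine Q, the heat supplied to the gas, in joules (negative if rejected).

2230 J

T₁ = P₁V₁/(nR) = 278×22.1/(2.30×8.314) = 321 K.
Polytropic n=1.31: T₂ = T₁(V₁/V₂)^(n−1) = 321×(0.467)^0.31 = 254 K; P₂ = P₁(V₁/V₂)^n = 103 kPa.
W = (P₁V₁−P₂V₂)/(n−1) = (278×22.1−103×47.3)/0.31 = 4160 J.
ΔU = nCvΔT = 2.30×12.5×(254−321) = -1940 J.
Q = ΔU + W = 2230 J.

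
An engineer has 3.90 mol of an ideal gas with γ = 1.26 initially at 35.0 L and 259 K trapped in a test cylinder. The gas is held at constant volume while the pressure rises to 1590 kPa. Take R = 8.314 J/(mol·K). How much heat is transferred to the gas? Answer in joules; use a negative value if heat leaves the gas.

182000 J

P₁ = nRT₁/V₁ = 3.90×8.314×259/35.0 = 240 kPa.
Isochoric: V stays 35.0 L; P/T = const ⇒ T₂ = 1720 K, P₂ = 1590 kPa.
W = 0 (no volume change).
ΔU = nCvΔT = 3.90×32.0×(1720−259) = 182000 J.
Q = ΔU = 182000 J.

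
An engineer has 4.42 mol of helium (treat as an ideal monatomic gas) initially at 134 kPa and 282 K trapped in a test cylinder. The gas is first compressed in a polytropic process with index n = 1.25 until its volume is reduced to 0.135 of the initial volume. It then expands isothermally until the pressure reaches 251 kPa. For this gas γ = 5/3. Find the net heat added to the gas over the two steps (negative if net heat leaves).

V₁ = nRT₁/P₁ = 4.42×8.314×282/134 = 77.3 L.
Step 1 — Polytropic n=1.25: T₂ = T₁(V₁/V₂)^(n−1) = 282×(7.41)^0.25 = 465 K; P₂ = P₁(V₁/V₂)^n = 1640 kPa.
W = (P₁V₁−P₂V₂)/(n−1) = (134×77.3−1640×10.4)/0.25 = -26900 J.
ΔU = nCvΔT = 4.42×12.5×(465−282) = 10100 J.
Q = ΔU + W = -16800 J.
State after step 1: P = 1640 kPa, V = 10.4 L, T = 465 K.
Step 2 — Isothermal: T stays 465 K; PV = const ⇒ V₂ = 68.1 L, P₂ = 251 kPa.
ΔU = 0 (ideal gas, T constant).
W = nRT ln(V₂/V₁) = 4.42×8.314×465×ln(6.52) = 32100 J.
Q = ΔU + W = 32100 J.
Net over both steps: W = 5130 J, Q = 15200 J, ΔU = 10100 J.

15200 J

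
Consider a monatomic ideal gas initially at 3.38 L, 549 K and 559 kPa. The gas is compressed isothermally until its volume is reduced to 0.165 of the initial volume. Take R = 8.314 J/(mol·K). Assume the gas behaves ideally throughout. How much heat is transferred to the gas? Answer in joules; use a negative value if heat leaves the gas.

-3400 J

n = P₁V₁/(RT₁) = 559×3.38/(8.314×549) = 0.414 mol.
Isothermal: T stays 549 K; PV = const ⇒ V₂ = 0.558 L, P₂ = 3390 kPa.
ΔU = 0 (ideal gas, T constant).
W = nRT ln(V₂/V₁) = 0.414×8.314×549×ln(0.165) = -3400 J.
Q = ΔU + W = -3400 J.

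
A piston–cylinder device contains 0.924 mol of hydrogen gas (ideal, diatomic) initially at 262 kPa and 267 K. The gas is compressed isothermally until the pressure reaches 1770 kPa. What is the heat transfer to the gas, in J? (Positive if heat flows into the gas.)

V₁ = nRT₁/P₁ = 0.924×8.314×267/262 = 7.83 L.
Isothermal: T stays 267 K; PV = const ⇒ V₂ = 1.16 L, P₂ = 1770 kPa.
ΔU = 0 (ideal gas, T constant).
W = nRT ln(V₂/V₁) = 0.924×8.314×267×ln(0.148) = -3920 J.
Q = ΔU + W = -3920 J.

-3920 J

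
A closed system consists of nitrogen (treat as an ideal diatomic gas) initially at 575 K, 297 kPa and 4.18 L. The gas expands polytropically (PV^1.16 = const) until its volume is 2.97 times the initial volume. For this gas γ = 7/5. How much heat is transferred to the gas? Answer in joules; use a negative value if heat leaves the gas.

744 J

n = P₁V₁/(RT₁) = 297×4.18/(8.314×575) = 0.260 mol.
Polytropic n=1.16: T₂ = T₁(V₁/V₂)^(n−1) = 575×(0.337)^0.16 = 483 K; P₂ = P₁(V₁/V₂)^n = 84.0 kPa.
W = (P₁V₁−P₂V₂)/(n−1) = (297×4.18−84.0×12.4)/0.16 = 1240 J.
ΔU = nCvΔT = 0.260×20.8×(483−575) = -496 J.
Q = ΔU + W = 744 J.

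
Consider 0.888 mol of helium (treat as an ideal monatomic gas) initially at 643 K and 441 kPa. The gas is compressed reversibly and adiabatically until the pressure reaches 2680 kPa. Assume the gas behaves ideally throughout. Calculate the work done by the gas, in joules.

-7530 J

V₁ = nRT₁/P₁ = 0.888×8.314×643/441 = 10.8 L.
Adiabatic: T₂/T₁ = (P₂/P₁)^((γ−1)/γ) ⇒ T₂ = 643×(6.08)^0.400 = 1320 K; V₂ = 3.65 L.
ΔU = nCvΔT = 0.888×12.5×(1320−643) = 7530 J.
Q = 0 for an adiabatic process, so W = −ΔU = -7530 J.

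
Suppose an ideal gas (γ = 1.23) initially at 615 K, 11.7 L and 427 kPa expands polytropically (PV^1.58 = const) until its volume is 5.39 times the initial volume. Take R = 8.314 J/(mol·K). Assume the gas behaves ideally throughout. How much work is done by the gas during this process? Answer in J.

5370 J

n = P₁V₁/(RT₁) = 427×11.7/(8.314×615) = 0.977 mol.
Polytropic n=1.58: T₂ = T₁(V₁/V₂)^(n−1) = 615×(0.186)^0.58 = 232 K; P₂ = P₁(V₁/V₂)^n = 29.8 kPa.
W = (P₁V₁−P₂V₂)/(n−1) = (427×11.7−29.8×63.1)/0.58 = 5370 J.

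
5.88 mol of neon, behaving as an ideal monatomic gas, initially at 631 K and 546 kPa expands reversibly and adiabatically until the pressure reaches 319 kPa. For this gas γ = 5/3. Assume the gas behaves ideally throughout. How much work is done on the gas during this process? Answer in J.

-8950 J

V₁ = nRT₁/P₁ = 5.88×8.314×631/546 = 56.5 L.
Adiabatic: T₂/T₁ = (P₂/P₁)^((γ−1)/γ) ⇒ T₂ = 631×(0.584)^0.400 = 509 K; V₂ = 78.0 L.
ΔU = nCvΔT = 5.88×12.5×(509−631) = -8950 J.
Q = 0 for an adiabatic process, so W = −ΔU = 8950 J.
Work done on the gas = −W_by = -8950 J.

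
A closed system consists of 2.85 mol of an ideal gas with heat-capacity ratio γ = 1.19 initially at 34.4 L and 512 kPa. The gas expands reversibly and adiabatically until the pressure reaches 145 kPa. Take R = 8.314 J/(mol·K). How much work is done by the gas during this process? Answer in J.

16900 J

T₁ = P₁V₁/(nR) = 512×34.4/(2.85×8.314) = 743 K.
Adiabatic: T₂/T₁ = (P₂/P₁)^((γ−1)/γ) ⇒ T₂ = 743×(0.283)^0.160 = 608 K; V₂ = 99.3 L.
ΔU = nCvΔT = 2.85×43.8×(608−743) = -16900 J.
Q = 0 for an adiabatic process, so W = −ΔU = 16900 J.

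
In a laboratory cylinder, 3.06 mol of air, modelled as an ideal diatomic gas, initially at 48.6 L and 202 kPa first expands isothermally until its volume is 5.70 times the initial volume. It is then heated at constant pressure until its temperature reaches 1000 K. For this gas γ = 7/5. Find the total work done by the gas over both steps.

32700 J

T₁ = P₁V₁/(nR) = 202×48.6/(3.06×8.314) = 386 K.
Step 1 — Isothermal: T stays 386 K; PV = const ⇒ V₂ = 277 L, P₂ = 35.4 kPa.
ΔU = 0 (ideal gas, T constant).
W = nRT ln(V₂/V₁) = 3.06×8.314×386×ln(5.70) = 17100 J.
Q = ΔU + W = 17100 J.
State after step 1: P = 35.4 kPa, V = 277 L, T = 386 K.
Step 2 — Isobaric: P stays 35.4 kPa; V/T = const ⇒ T₂ = 1000 K, V₂ = 718 L.
W = PΔV = 35.4×(718−277) kPa·L = 15600 J.
ΔU = nCvΔT = 3.06×20.8×(1000−386) = 39100 J.
Q = ΔU + W = nCpΔT = 54700 J.
Net over both steps: W = 32700 J, Q = 71800 J, ΔU = 39100 J.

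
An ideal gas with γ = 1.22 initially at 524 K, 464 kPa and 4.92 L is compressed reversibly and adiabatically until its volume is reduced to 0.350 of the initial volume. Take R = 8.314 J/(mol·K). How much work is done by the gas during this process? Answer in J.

-2700 J

n = P₁V₁/(RT₁) = 464×4.92/(8.314×524) = 0.524 mol.
Adiabatic: TV^(γ−1) = const ⇒ T₂ = 524×(2.86)^0.220 = 660 K; PV^γ = const ⇒ P₂ = 1670 kPa.
ΔU = nCvΔT = 0.524×37.8×(660−524) = 2700 J.
Q = 0 for an adiabatic process, so W = −ΔU = -2700 J.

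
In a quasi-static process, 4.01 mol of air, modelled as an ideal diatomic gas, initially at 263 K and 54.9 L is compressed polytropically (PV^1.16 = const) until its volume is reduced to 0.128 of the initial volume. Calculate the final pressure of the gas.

1730 kPa

P₁ = nRT₁/V₁ = 4.01×8.314×263/54.9 = 160 kPa.
Polytropic n=1.16: T₂ = T₁(V₁/V₂)^(n−1) = 263×(7.81)^0.16 = 365 K; P₂ = P₁(V₁/V₂)^n = 1730 kPa.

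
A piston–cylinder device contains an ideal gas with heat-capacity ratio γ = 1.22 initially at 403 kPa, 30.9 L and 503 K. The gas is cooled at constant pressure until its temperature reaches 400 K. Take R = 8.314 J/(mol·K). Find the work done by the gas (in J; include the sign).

n = P₁V₁/(RT₁) = 403×30.9/(8.314×503) = 2.98 mol.
Isobaric: P stays 403 kPa; V/T = const ⇒ T₂ = 400 K, V₂ = 24.6 L.
W = PΔV = 403×(24.6−30.9) kPa·L = -2550 J.

-2550 J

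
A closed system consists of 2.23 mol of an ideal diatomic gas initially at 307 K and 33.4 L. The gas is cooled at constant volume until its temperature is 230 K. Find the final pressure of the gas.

128 kPa

P₁ = nRT₁/V₁ = 2.23×8.314×307/33.4 = 170 kPa.
Isochoric: V stays 33.4 L; P/T = const ⇒ T₂ = 230 K, P₂ = 128 kPa.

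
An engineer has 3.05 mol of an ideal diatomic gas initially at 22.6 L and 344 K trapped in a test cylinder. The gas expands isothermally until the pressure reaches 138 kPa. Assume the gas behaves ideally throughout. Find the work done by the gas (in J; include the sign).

8970 J

P₁ = nRT₁/V₁ = 3.05×8.314×344/22.6 = 386 kPa.
Isothermal: T stays 344 K; PV = const ⇒ V₂ = 63.2 L, P₂ = 138 kPa.
W = nRT ln(V₂/V₁) = 3.05×8.314×344×ln(2.80) = 8970 J.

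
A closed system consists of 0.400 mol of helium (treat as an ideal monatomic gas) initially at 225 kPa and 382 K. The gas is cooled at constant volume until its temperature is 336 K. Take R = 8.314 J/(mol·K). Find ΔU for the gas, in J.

V₁ = nRT₁/P₁ = 0.400×8.314×382/225 = 5.65 L.
Isochoric: V stays 5.65 L; P/T = const ⇒ T₂ = 336 K, P₂ = 198 kPa.
For an ideal gas ΔU = nCvΔT with Cv = (3/2)R = 12.5 J/(mol·K).
ΔU = 0.400×12.5×(336−382) = -229 J.

-229 J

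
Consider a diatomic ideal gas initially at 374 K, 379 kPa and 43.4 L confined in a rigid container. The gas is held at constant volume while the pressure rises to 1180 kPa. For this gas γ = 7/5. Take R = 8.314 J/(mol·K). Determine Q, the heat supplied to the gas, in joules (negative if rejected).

n = P₁V₁/(RT₁) = 379×43.4/(8.314×374) = 5.29 mol.
Isochoric: V stays 43.4 L; P/T = const ⇒ T₂ = 1160 K, P₂ = 1180 kPa.
W = 0 (no volume change).
ΔU = nCvΔT = 5.29×20.8×(1160−374) = 86900 J.
Q = ΔU = 86900 J.

86900 J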